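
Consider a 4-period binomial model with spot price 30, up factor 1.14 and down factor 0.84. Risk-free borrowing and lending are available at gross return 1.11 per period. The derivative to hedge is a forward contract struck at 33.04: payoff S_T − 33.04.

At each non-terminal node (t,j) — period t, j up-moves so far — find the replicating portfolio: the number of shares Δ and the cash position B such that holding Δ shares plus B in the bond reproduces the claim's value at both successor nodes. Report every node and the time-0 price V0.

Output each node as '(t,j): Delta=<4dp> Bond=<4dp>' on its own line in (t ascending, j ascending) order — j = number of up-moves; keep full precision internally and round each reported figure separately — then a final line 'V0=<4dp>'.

Since d<R<u, set p* = (R−d)/(u−d) = 0.9000; price each node as the discounted p*-expectation of its children.
Terminal values V(4,·): V(4,0)=-18.1039, V(4,1)=-12.7695, V(4,2)=-5.5301, V(4,3)=4.2949, V(4,4)=17.6288
Node (3,0) S=17.7811: V=(p*·-12.7695+(1−p*)·-18.1039)/1.11=-11.9846; Δ=(-12.7695−-18.1039)/(20.2705−14.9361)=1.0000; B=V−Δ·S=-29.7658
Node (3,1) S=24.1315: V=(p*·-5.5301+(1−p*)·-12.7695)/1.11=-5.6342; Δ=(-5.5301−-12.7695)/(27.5099−20.2705)=1.0000; B=V−Δ·S=-29.7658
Node (3,2) S=32.7499: V=(p*·4.2949+(1−p*)·-5.5301)/1.11=2.9842; Δ=(4.2949−-5.5301)/(37.3349−27.5099)=1.0000; B=V−Δ·S=-29.7658
Node (3,3) S=44.4463: V=(p*·17.6288+(1−p*)·4.2949)/1.11=14.6806; Δ=(17.6288−4.2949)/(50.6688−37.3349)=1.0000; B=V−Δ·S=-29.7658
Node (2,0) S=21.1680: V=(p*·-5.6342+(1−p*)·-11.9846)/1.11=-5.6480; Δ=(-5.6342−-11.9846)/(24.1315−17.7811)=1.0000; B=V−Δ·S=-26.8160
Node (2,1) S=28.7280: V=(p*·2.9842+(1−p*)·-5.6342)/1.11=1.9120; Δ=(2.9842−-5.6342)/(32.7499−24.1315)=1.0000; B=V−Δ·S=-26.8160
Node (2,2) S=38.9880: V=(p*·14.6806+(1−p*)·2.9842)/1.11=12.1720; Δ=(14.6806−2.9842)/(44.4463−32.7499)=1.0000; B=V−Δ·S=-26.8160
Node (1,0) S=25.2000: V=(p*·1.9120+(1−p*)·-5.6480)/1.11=1.0414; Δ=(1.9120−-5.6480)/(28.7280−21.1680)=1.0000; B=V−Δ·S=-24.1586
Node (1,1) S=34.2000: V=(p*·12.1720+(1−p*)·1.9120)/1.11=10.0414; Δ=(12.1720−1.9120)/(38.9880−28.7280)=1.0000; B=V−Δ·S=-24.1586
Node (0,0) S=30.0000: V=(p*·10.0414+(1−p*)·1.0414)/1.11=8.2355; Δ=(10.0414−1.0414)/(34.2000−25.2000)=1.0000; B=V−Δ·S=-21.7645
Each (Δ,B) replicates both successor values, so the strategy is self-financing and V0 is arbitrage-free.

(0,0): Delta=1.0000 Bond=-21.7645
(1,0): Delta=1.0000 Bond=-24.1586
(1,1): Delta=1.0000 Bond=-24.1586
(2,0): Delta=1.0000 Bond=-26.8160
(2,1): Delta=1.0000 Bond=-26.8160
(2,2): Delta=1.0000 Bond=-26.8160
(3,0): Delta=1.0000 Bond=-29.7658
(3,1): Delta=1.0000 Bond=-29.7658
(3,2): Delta=1.0000 Bond=-29.7658
(3,3): Delta=1.0000 Bond=-29.7658
V0=8.2355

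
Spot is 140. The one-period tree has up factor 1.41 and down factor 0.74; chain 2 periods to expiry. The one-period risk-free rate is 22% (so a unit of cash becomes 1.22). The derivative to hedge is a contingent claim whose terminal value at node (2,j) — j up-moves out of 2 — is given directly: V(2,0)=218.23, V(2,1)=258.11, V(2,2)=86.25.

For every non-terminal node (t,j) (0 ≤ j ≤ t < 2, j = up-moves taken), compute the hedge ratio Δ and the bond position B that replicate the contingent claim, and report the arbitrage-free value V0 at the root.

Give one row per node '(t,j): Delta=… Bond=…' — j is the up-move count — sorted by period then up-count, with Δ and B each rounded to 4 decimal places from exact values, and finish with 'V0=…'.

(0,0): Delta=-0.9771 Bond=248.7887
(1,0): Delta=0.5745 Bond=142.7733
(1,1): Delta=-1.2994 Bond=367.1521
V0=111.9961

Risk-neutral probability p* = (R−d)/(u−d) = (1.22−0.74)/(1.41−0.74) = 0.7164.
Terminal payoffs: V(2,0)=218.2300, V(2,1)=258.1100, V(2,2)=86.2500
(1,0): S=103.6000. Δ = (V_up−V_dn)/(S_up−S_dn) = (258.1100−218.2300)/(146.0760−76.6640) = 0.5745. V = [p*·258.1100 + (1−p*)·218.2300]/1.22 = 202.2957. B = V − Δ·S = 142.7733.
(1,1): S=197.4000. Δ = (V_up−V_dn)/(S_up−S_dn) = (86.2500−258.1100)/(278.3340−146.0760) = -1.2994. V = [p*·86.2500 + (1−p*)·258.1100]/1.22 = 110.6446. B = V − Δ·S = 367.1521.
(0,0): S=140.0000. Δ = (V_up−V_dn)/(S_up−S_dn) = (110.6446−202.2957)/(197.4000−103.6000) = -0.9771. V = [p*·110.6446 + (1−p*)·202.2957]/1.22 = 111.9961. B = V − Δ·S = 248.7887.
Check: Δ(0,0)·S0 + B(0,0) = 111.9961 = V0.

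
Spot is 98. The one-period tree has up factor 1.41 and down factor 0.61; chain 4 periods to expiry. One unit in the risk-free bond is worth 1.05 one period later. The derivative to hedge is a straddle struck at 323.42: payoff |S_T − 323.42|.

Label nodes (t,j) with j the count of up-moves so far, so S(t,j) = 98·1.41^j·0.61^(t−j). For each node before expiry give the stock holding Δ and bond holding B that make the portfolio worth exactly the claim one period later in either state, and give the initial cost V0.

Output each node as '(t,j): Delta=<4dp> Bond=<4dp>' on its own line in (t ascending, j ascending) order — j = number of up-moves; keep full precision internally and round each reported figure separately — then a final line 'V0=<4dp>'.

(0,0): Delta=-0.7656 Bond=252.7340
(1,0): Delta=-1.0000 Bond=279.3824
(1,1): Delta=-0.6826 Bond=253.9067
(2,0): Delta=-1.0000 Bond=293.3515
(2,1): Delta=-1.0000 Bond=293.3515
(2,2): Delta=-0.5703 Bond=244.7161
(3,0): Delta=-1.0000 Bond=308.0190
(3,1): Delta=-1.0000 Bond=308.0190
(3,2): Delta=-1.0000 Bond=308.0190
(3,3): Delta=-0.4182 Bond=215.1697
V0=177.7039

Under the risk-neutral measure, an up-move has probability p* = (R−d)/(u−d) = 0.5500 and values discount at R = 1.05.
Payoff layer (t=4): V(4,0)=309.8511, V(4,1)=292.0558, V(4,2)=250.9223, V(4,3)=155.8434, V(4,4)=63.9291
Node (3,0) S=22.2441: V=(p*·292.0558+(1−p*)·309.8511)/1.05=285.7749; Δ=(292.0558−309.8511)/(31.3642−13.5689)=-1.0000; B=V−Δ·S=308.0190
Node (3,1) S=51.4168: V=(p*·250.9223+(1−p*)·292.0558)/1.05=256.6023; Δ=(250.9223−292.0558)/(72.4977−31.3642)=-1.0000; B=V−Δ·S=308.0190
Node (3,2) S=118.8486: V=(p*·155.8434+(1−p*)·250.9223)/1.05=189.1704; Δ=(155.8434−250.9223)/(167.5766−72.4977)=-1.0000; B=V−Δ·S=308.0190
Node (3,3) S=274.7157: V=(p*·63.9291+(1−p*)·155.8434)/1.05=100.2767; Δ=(63.9291−155.8434)/(387.3491−167.5766)=-0.4182; B=V−Δ·S=215.1697
Node (2,0) S=36.4658: V=(p*·256.6023+(1−p*)·285.7749)/1.05=256.8857; Δ=(256.6023−285.7749)/(51.4168−22.2441)=-1.0000; B=V−Δ·S=293.3515
Node (2,1) S=84.2898: V=(p*·189.1704+(1−p*)·256.6023)/1.05=209.0617; Δ=(189.1704−256.6023)/(118.8486−51.4168)=-1.0000; B=V−Δ·S=293.3515
Node (2,2) S=194.8338: V=(p*·100.2767+(1−p*)·189.1704)/1.05=133.5989; Δ=(100.2767−189.1704)/(274.7157−118.8486)=-0.5703; B=V−Δ·S=244.7161
Node (1,0) S=59.7800: V=(p*·209.0617+(1−p*)·256.8857)/1.05=219.6024; Δ=(209.0617−256.8857)/(84.2898−36.4658)=-1.0000; B=V−Δ·S=279.3824
Node (1,1) S=138.1800: V=(p*·133.5989+(1−p*)·209.0617)/1.05=159.5783; Δ=(133.5989−209.0617)/(194.8338−84.2898)=-0.6826; B=V−Δ·S=253.9067
Node (0,0) S=98.0000: V=(p*·159.5783+(1−p*)·219.6024)/1.05=177.7039; Δ=(159.5783−219.6024)/(138.1800−59.7800)=-0.7656; B=V−Δ·S=252.7340
Root portfolio cost Δ·98+B reproduces V0=177.7039.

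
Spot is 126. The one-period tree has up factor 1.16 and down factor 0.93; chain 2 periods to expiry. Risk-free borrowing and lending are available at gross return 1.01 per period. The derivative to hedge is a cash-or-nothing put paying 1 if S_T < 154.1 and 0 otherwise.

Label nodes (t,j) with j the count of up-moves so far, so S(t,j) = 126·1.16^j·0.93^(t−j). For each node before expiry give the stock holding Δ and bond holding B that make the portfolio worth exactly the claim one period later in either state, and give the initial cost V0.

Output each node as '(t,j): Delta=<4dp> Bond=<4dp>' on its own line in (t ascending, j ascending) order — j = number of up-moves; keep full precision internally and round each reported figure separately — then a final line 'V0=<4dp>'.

(0,0): Delta=-0.0119 Bond=2.3590
(1,0): Delta=0.0000 Bond=0.9901
(1,1): Delta=-0.0297 Bond=4.9935
V0=0.8617

No-arbitrage ⇒ martingale measure with p* = (R−d)/(u−d) = 0.3478.
At expiry t=2: V(2,0)=1.0000, V(2,1)=1.0000, V(2,2)=0.0000
(1,0): S=117.1800. Δ = (V_up−V_dn)/(S_up−S_dn) = (1.0000−1.0000)/(135.9288−108.9774) = 0.0000. V = [p*·1.0000 + (1−p*)·1.0000]/1.01 = 0.9901. B = V − Δ·S = 0.9901.
(1,1): S=146.1600. Δ = (V_up−V_dn)/(S_up−S_dn) = (0.0000−1.0000)/(169.5456−135.9288) = -0.0297. V = [p*·0.0000 + (1−p*)·1.0000]/1.01 = 0.6457. B = V − Δ·S = 4.9935.
(0,0): S=126.0000. Δ = (V_up−V_dn)/(S_up−S_dn) = (0.6457−0.9901)/(146.1600−117.1800) = -0.0119. V = [p*·0.6457 + (1−p*)·0.9901]/1.01 = 0.8617. B = V − Δ·S = 2.3590.
The time-0 hedge costs 0.8617, which is the no-arbitrage price.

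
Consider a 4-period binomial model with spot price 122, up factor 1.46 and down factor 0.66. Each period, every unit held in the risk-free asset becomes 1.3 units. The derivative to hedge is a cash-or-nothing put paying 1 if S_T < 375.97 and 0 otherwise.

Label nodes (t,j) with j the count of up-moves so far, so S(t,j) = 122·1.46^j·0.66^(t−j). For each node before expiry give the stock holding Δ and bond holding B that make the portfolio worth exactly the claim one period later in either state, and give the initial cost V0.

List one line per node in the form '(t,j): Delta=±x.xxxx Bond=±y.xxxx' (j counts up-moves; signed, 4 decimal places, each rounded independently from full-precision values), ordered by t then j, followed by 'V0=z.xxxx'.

Under the risk-neutral measure, an up-move has probability p* = (R−d)/(u−d) = 0.8000 and values discount at R = 1.3.
Terminal payoffs: V(4,0)=1.0000, V(4,1)=1.0000, V(4,2)=1.0000, V(4,3)=1.0000, V(4,4)=0.0000
(3,0): S=35.0745. Δ = (V_up−V_dn)/(S_up−S_dn) = (1.0000−1.0000)/(51.2088−23.1492) = 0.0000. V = [p*·1.0000 + (1−p*)·1.0000]/1.3 = 0.7692. B = V − Δ·S = 0.7692.
(3,1): S=77.5891. Δ = (V_up−V_dn)/(S_up−S_dn) = (1.0000−1.0000)/(113.2800−51.2088) = 0.0000. V = [p*·1.0000 + (1−p*)·1.0000]/1.3 = 0.7692. B = V − Δ·S = 0.7692.
(3,2): S=171.6364. Δ = (V_up−V_dn)/(S_up−S_dn) = (1.0000−1.0000)/(250.5892−113.2800) = 0.0000. V = [p*·1.0000 + (1−p*)·1.0000]/1.3 = 0.7692. B = V − Δ·S = 0.7692.
(3,3): S=379.6806. Δ = (V_up−V_dn)/(S_up−S_dn) = (0.0000−1.0000)/(554.3337−250.5892) = -0.0033. V = [p*·0.0000 + (1−p*)·1.0000]/1.3 = 0.1538. B = V − Δ·S = 1.4038.
(2,0): S=53.1432. Δ = (V_up−V_dn)/(S_up−S_dn) = (0.7692−0.7692)/(77.5891−35.0745) = 0.0000. V = [p*·0.7692 + (1−p*)·0.7692]/1.3 = 0.5917. B = V − Δ·S = 0.5917.
(2,1): S=117.5592. Δ = (V_up−V_dn)/(S_up−S_dn) = (0.7692−0.7692)/(171.6364−77.5891) = 0.0000. V = [p*·0.7692 + (1−p*)·0.7692]/1.3 = 0.5917. B = V − Δ·S = 0.5917.
(2,2): S=260.0552. Δ = (V_up−V_dn)/(S_up−S_dn) = (0.1538−0.7692)/(379.6806−171.6364) = -0.0030. V = [p*·0.1538 + (1−p*)·0.7692]/1.3 = 0.2130. B = V − Δ·S = 0.9822.
(1,0): S=80.5200. Δ = (V_up−V_dn)/(S_up−S_dn) = (0.5917−0.5917)/(117.5592−53.1432) = 0.0000. V = [p*·0.5917 + (1−p*)·0.5917]/1.3 = 0.4552. B = V − Δ·S = 0.4552.
(1,1): S=178.1200. Δ = (V_up−V_dn)/(S_up−S_dn) = (0.2130−0.5917)/(260.0552−117.5592) = -0.0027. V = [p*·0.2130 + (1−p*)·0.5917]/1.3 = 0.2221. B = V − Δ·S = 0.6955.
(0,0): S=122.0000. Δ = (V_up−V_dn)/(S_up−S_dn) = (0.2221−0.4552)/(178.1200−80.5200) = -0.0024. V = [p*·0.2221 + (1−p*)·0.4552]/1.3 = 0.2067. B = V − Δ·S = 0.4980.
The time-0 hedge costs 0.2067, which is the no-arbitrage price.

(0,0): Delta=-0.0024 Bond=0.4980
(1,0): Delta=0.0000 Bond=0.4552
(1,1): Delta=-0.0027 Bond=0.6955
(2,0): Delta=0.0000 Bond=0.5917
(2,1): Delta=0.0000 Bond=0.5917
(2,2): Delta=-0.0030 Bond=0.9822
(3,0): Delta=0.0000 Bond=0.7692
(3,1): Delta=0.0000 Bond=0.7692
(3,2): Delta=0.0000 Bond=0.7692
(3,3): Delta=-0.0033 Bond=1.4038
V0=0.2067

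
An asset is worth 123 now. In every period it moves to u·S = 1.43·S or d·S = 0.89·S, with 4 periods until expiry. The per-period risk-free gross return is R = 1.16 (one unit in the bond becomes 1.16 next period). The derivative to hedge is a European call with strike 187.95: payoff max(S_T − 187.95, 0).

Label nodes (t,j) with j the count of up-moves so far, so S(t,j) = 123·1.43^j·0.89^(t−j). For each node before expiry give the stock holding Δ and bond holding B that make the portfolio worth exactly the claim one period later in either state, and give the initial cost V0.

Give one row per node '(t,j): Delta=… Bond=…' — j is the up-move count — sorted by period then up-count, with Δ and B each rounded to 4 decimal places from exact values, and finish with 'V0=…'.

(0,0): Delta=0.7122 Bond=-55.7523
(1,0): Delta=0.4508 Bond=-36.0588
(1,1): Delta=0.8749 Bond=-93.2866
(2,0): Delta=0.0924 Bond=-6.9088
(2,1): Delta=0.6739 Bond=-76.7475
(2,2): Delta=1.0000 Bond=-139.6775
(3,0): Delta=0.0000 Bond=0.0000
(3,1): Delta=0.1499 Bond=-16.0284
(3,2): Delta=1.0000 Bond=-162.0259
(3,3): Delta=1.0000 Bond=-162.0259
V0=31.8509

Under the risk-neutral measure, an up-move has probability p* = (R−d)/(u−d) = 0.5000 and values discount at R = 1.16.
At expiry t=4: V(4,0)=0.0000, V(4,1)=0.0000, V(4,2)=11.2811, V(4,3)=132.1629, V(4,4)=326.3888
(3,0): S=86.7112. Δ = (V_up−V_dn)/(S_up−S_dn) = (0.0000−0.0000)/(123.9970−77.1730) = 0.0000. V = [p*·0.0000 + (1−p*)·0.0000]/1.16 = 0.0000. B = V − Δ·S = 0.0000.
(3,1): S=139.3225. Δ = (V_up−V_dn)/(S_up−S_dn) = (11.2811−0.0000)/(199.2311−123.9970) = 0.1499. V = [p*·11.2811 + (1−p*)·0.0000]/1.16 = 4.8626. B = V − Δ·S = -16.0284.
(3,2): S=223.8552. Δ = (V_up−V_dn)/(S_up−S_dn) = (132.1629−11.2811)/(320.1129−199.2311) = 1.0000. V = [p*·132.1629 + (1−p*)·11.2811]/1.16 = 61.8293. B = V − Δ·S = -162.0259.
(3,3): S=359.6775. Δ = (V_up−V_dn)/(S_up−S_dn) = (326.3888−132.1629)/(514.3388−320.1129) = 1.0000. V = [p*·326.3888 + (1−p*)·132.1629]/1.16 = 197.6516. B = V − Δ·S = -162.0259.
(2,0): S=97.4283. Δ = (V_up−V_dn)/(S_up−S_dn) = (4.8626−0.0000)/(139.3225−86.7112) = 0.0924. V = [p*·4.8626 + (1−p*)·0.0000]/1.16 = 2.0959. B = V − Δ·S = -6.9088.
(2,1): S=156.5421. Δ = (V_up−V_dn)/(S_up−S_dn) = (61.8293−4.8626)/(223.8552−139.3225) = 0.6739. V = [p*·61.8293 + (1−p*)·4.8626]/1.16 = 28.7465. B = V − Δ·S = -76.7475.
(2,2): S=251.5227. Δ = (V_up−V_dn)/(S_up−S_dn) = (197.6516−61.8293)/(359.6775−223.8552) = 1.0000. V = [p*·197.6516 + (1−p*)·61.8293]/1.16 = 111.8452. B = V − Δ·S = -139.6775.
(1,0): S=109.4700. Δ = (V_up−V_dn)/(S_up−S_dn) = (28.7465−2.0959)/(156.5421−97.4283) = 0.4508. V = [p*·28.7465 + (1−p*)·2.0959]/1.16 = 13.2942. B = V − Δ·S = -36.0588.
(1,1): S=175.8900. Δ = (V_up−V_dn)/(S_up−S_dn) = (111.8452−28.7465)/(251.5227−156.5421) = 0.8749. V = [p*·111.8452 + (1−p*)·28.7465]/1.16 = 60.5999. B = V − Δ·S = -93.2866.
(0,0): S=123.0000. Δ = (V_up−V_dn)/(S_up−S_dn) = (60.5999−13.2942)/(175.8900−109.4700) = 0.7122. V = [p*·60.5999 + (1−p*)·13.2942]/1.16 = 31.8509. B = V − Δ·S = -55.7523.
Each (Δ,B) replicates both successor values, so the strategy is self-financing and V0 is arbitrage-free.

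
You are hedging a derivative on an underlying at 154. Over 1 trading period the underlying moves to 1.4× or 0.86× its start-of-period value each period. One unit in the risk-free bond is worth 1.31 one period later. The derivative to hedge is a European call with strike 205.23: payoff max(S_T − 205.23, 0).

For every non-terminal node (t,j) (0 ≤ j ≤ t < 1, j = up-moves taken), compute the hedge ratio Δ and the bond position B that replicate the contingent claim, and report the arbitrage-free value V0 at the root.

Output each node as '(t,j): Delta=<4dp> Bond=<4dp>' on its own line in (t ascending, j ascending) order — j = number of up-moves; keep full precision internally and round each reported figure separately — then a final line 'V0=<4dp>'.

No-arbitrage ⇒ martingale measure with p* = (R−d)/(u−d) = 0.8333.
Payoff layer (t=1): V(1,0)=0.0000, V(1,1)=10.3700
Node (0,0) S=154.0000: V=(p*·10.3700+(1−p*)·0.0000)/1.31=6.5967; Δ=(10.3700−0.0000)/(215.6000−132.4400)=0.1247; B=V−Δ·S=-12.6070
Each (Δ,B) replicates both successor values, so the strategy is self-financing and V0 is arbitrage-free.

(0,0): Delta=0.1247 Bond=-12.6070
V0=6.5967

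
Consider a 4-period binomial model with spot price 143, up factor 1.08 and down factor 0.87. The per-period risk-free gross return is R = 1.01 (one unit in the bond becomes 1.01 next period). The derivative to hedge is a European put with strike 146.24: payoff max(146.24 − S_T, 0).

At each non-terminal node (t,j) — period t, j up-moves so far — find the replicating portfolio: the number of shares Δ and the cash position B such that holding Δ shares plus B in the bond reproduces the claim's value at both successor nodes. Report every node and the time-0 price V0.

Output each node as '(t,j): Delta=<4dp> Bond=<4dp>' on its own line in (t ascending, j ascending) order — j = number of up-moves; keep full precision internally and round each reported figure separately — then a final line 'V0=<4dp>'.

Under the risk-neutral measure, an up-move has probability p* = (R−d)/(u−d) = 0.6667 and values discount at R = 1.01.
Terminal values V(4,·): V(4,0)=64.3156, V(4,1)=44.5408, V(4,2)=19.9927, V(4,3)=0.0000, V(4,4)=0.0000
Node (3,0) S=94.1659: V=(p*·44.5408+(1−p*)·64.3156)/1.01=50.6262; Δ=(44.5408−64.3156)/(101.6992−81.9244)=-1.0000; B=V−Δ·S=144.7921
Node (3,1) S=116.8956: V=(p*·19.9927+(1−p*)·44.5408)/1.01=27.8964; Δ=(19.9927−44.5408)/(126.2473−101.6992)=-1.0000; B=V−Δ·S=144.7921
Node (3,2) S=145.1118: V=(p*·0.0000+(1−p*)·19.9927)/1.01=6.5983; Δ=(0.0000−19.9927)/(156.7208−126.2473)=-0.6561; B=V−Δ·S=101.8017
Node (3,3) S=180.1388: V=(p*·0.0000+(1−p*)·0.0000)/1.01=0.0000; Δ=(0.0000−0.0000)/(194.5499−156.7208)=0.0000; B=V−Δ·S=0.0000
Node (2,0) S=108.2367: V=(p*·27.8964+(1−p*)·50.6262)/1.01=35.1218; Δ=(27.8964−50.6262)/(116.8956−94.1659)=-1.0000; B=V−Δ·S=143.3585
Node (2,1) S=134.3628: V=(p*·6.5983+(1−p*)·27.8964)/1.01=13.5620; Δ=(6.5983−27.8964)/(145.1118−116.8956)=-0.7548; B=V−Δ·S=114.9820
Node (2,2) S=166.7952: V=(p*·0.0000+(1−p*)·6.5983)/1.01=2.1776; Δ=(0.0000−6.5983)/(180.1388−145.1118)=-0.1884; B=V−Δ·S=33.5979
Node (1,0) S=124.4100: V=(p*·13.5620+(1−p*)·35.1218)/1.01=20.5432; Δ=(13.5620−35.1218)/(134.3628−108.2367)=-0.8252; B=V−Δ·S=123.2087
Node (1,1) S=154.4400: V=(p*·2.1776+(1−p*)·13.5620)/1.01=5.9133; Δ=(2.1776−13.5620)/(166.7952−134.3628)=-0.3510; B=V−Δ·S=60.1247
Node (0,0) S=143.0000: V=(p*·5.9133+(1−p*)·20.5432)/1.01=10.6831; Δ=(5.9133−20.5432)/(154.4400−124.4100)=-0.4872; B=V−Δ·S=80.3492
Root portfolio cost Δ·143+B reproduces V0=10.6831.

(0,0): Delta=-0.4872 Bond=80.3492
(1,0): Delta=-0.8252 Bond=123.2087
(1,1): Delta=-0.3510 Bond=60.1247
(2,0): Delta=-1.0000 Bond=143.3585
(2,1): Delta=-0.7548 Bond=114.9820
(2,2): Delta=-0.1884 Bond=33.5979
(3,0): Delta=-1.0000 Bond=144.7921
(3,1): Delta=-1.0000 Bond=144.7921
(3,2): Delta=-0.6561 Bond=101.8017
(3,3): Delta=0.0000 Bond=0.0000
V0=10.6831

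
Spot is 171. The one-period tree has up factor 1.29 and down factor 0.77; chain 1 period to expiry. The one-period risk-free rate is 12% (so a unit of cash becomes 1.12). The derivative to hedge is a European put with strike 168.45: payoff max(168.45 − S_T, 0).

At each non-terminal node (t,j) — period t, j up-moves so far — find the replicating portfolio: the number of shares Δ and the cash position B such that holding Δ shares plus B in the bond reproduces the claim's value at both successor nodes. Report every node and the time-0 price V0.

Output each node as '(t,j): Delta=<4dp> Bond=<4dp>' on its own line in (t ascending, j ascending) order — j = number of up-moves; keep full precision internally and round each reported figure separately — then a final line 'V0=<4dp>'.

Under the risk-neutral measure, an up-move has probability p* = (R−d)/(u−d) = 0.6731 and values discount at R = 1.12.
Payoff layer (t=1): V(1,0)=36.7800, V(1,1)=0.0000
Node (0,0) S=171.0000: V=(p*·0.0000+(1−p*)·36.7800)/1.12=10.7359; Δ=(0.0000−36.7800)/(220.5900−131.6700)=-0.4136; B=V−Δ·S=81.4667
Root portfolio cost Δ·171+B reproduces V0=10.7359.

(0,0): Delta=-0.4136 Bond=81.4667
V0=10.7359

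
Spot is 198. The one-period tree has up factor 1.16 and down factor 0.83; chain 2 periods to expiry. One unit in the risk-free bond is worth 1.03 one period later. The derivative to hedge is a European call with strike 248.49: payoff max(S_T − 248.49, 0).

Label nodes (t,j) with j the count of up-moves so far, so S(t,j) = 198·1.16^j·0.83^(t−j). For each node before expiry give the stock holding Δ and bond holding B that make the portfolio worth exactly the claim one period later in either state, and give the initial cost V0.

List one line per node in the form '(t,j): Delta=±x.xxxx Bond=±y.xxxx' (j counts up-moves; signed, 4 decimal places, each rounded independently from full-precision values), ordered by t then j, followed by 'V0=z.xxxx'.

Risk-neutral probability p* = (R−d)/(u−d) = (1.03−0.83)/(1.16−0.83) = 0.6061.
Payoff layer (t=2): V(2,0)=0.0000, V(2,1)=0.0000, V(2,2)=17.9388
  t=1,j=0: stock 164.3400 → up 190.6344 (V=0.0000), down 136.4022 (V=0.0000). Price 0.0000; hedge Δ=0.0000, bond B=0.0000.
  t=1,j=1: stock 229.6800 → up 266.4288 (V=17.9388), down 190.6344 (V=0.0000). Price 10.5553; hedge Δ=0.2367, bond B=-43.8047.
  t=0,j=0: stock 198.0000 → up 229.6800 (V=10.5553), down 164.3400 (V=0.0000). Price 6.2109; hedge Δ=0.1615, bond B=-25.7750.
The time-0 hedge costs 6.2109, which is the no-arbitrage price.

(0,0): Delta=0.1615 Bond=-25.7750
(1,0): Delta=0.0000 Bond=0.0000
(1,1): Delta=0.2367 Bond=-43.8047
V0=6.2109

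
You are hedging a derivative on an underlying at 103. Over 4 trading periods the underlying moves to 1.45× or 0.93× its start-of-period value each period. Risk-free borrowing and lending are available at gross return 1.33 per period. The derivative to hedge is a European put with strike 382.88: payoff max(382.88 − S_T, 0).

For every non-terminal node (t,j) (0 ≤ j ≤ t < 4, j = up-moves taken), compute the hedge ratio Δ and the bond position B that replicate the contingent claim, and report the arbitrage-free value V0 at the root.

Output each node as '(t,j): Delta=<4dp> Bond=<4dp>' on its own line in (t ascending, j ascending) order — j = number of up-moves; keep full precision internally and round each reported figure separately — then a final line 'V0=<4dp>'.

The replicating-portfolio and risk-neutral prices coincide; use p* = (1.33−0.93)/(1.45−0.93) = 0.7692 for the latter.
Terminal payoffs: V(4,0)=305.8306, V(4,1)=262.7493, V(4,2)=195.5794, V(4,3)=90.8522, V(4,4)=0.0000
Node (3,0) S=82.8488: V=(p*·262.7493+(1−p*)·305.8306)/1.33=205.0309; Δ=(262.7493−305.8306)/(120.1307−77.0494)=-1.0000; B=V−Δ·S=287.8797
Node (3,1) S=129.1728: V=(p*·195.5794+(1−p*)·262.7493)/1.33=158.7069; Δ=(195.5794−262.7493)/(187.3006−120.1307)=-1.0000; B=V−Δ·S=287.8797
Node (3,2) S=201.3985: V=(p*·90.8522+(1−p*)·195.5794)/1.33=86.4812; Δ=(90.8522−195.5794)/(292.0278−187.3006)=-1.0000; B=V−Δ·S=287.8797
Node (3,3) S=314.0084: V=(p*·0.0000+(1−p*)·90.8522)/1.33=15.7638; Δ=(0.0000−90.8522)/(455.3121−292.0278)=-0.5564; B=V−Δ·S=190.4796
Node (2,0) S=89.0847: V=(p*·158.7069+(1−p*)·205.0309)/1.33=127.3662; Δ=(158.7069−205.0309)/(129.1728−82.8488)=-1.0000; B=V−Δ·S=216.4509
Node (2,1) S=138.8955: V=(p*·86.4812+(1−p*)·158.7069)/1.33=77.5554; Δ=(86.4812−158.7069)/(201.3985−129.1728)=-1.0000; B=V−Δ·S=216.4509
Node (2,2) S=216.5575: V=(p*·15.7638+(1−p*)·86.4812)/1.33=24.1227; Δ=(15.7638−86.4812)/(314.0084−201.3985)=-0.6280; B=V−Δ·S=160.1177
Node (1,0) S=95.7900: V=(p*·77.5554+(1−p*)·127.3662)/1.33=66.9550; Δ=(77.5554−127.3662)/(138.8955−89.0847)=-1.0000; B=V−Δ·S=162.7450
Node (1,1) S=149.3500: V=(p*·24.1227+(1−p*)·77.5554)/1.33=27.4085; Δ=(24.1227−77.5554)/(216.5575−138.8955)=-0.6880; B=V−Δ·S=130.1637
Node (0,0) S=103.0000: V=(p*·27.4085+(1−p*)·66.9550)/1.33=27.4697; Δ=(27.4085−66.9550)/(149.3500−95.7900)=-0.7384; B=V−Δ·S=103.5206
The time-0 hedge costs 27.4697, which is the no-arbitrage price.

(0,0): Delta=-0.7384 Bond=103.5206
(1,0): Delta=-1.0000 Bond=162.7450
(1,1): Delta=-0.6880 Bond=130.1637
(2,0): Delta=-1.0000 Bond=216.4509
(2,1): Delta=-1.0000 Bond=216.4509
(2,2): Delta=-0.6280 Bond=160.1177
(3,0): Delta=-1.0000 Bond=287.8797
(3,1): Delta=-1.0000 Bond=287.8797
(3,2): Delta=-1.0000 Bond=287.8797
(3,3): Delta=-0.5564 Bond=190.4796
V0=27.4697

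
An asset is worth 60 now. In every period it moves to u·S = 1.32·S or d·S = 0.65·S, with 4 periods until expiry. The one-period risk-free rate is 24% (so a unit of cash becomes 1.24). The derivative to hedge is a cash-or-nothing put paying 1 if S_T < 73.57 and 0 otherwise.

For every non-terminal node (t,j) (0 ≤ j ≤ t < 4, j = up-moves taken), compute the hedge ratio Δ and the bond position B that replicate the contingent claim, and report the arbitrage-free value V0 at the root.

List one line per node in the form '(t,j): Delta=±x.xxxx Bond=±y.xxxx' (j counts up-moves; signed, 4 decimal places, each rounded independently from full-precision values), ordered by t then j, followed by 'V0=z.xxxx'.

No-arbitrage ⇒ martingale measure with p* = (R−d)/(u−d) = 0.8806.
At expiry t=4: V(4,0)=1.0000, V(4,1)=1.0000, V(4,2)=1.0000, V(4,3)=0.0000, V(4,4)=0.0000
(3,0): S=16.4775. Δ = (V_up−V_dn)/(S_up−S_dn) = (1.0000−1.0000)/(21.7503−10.7104) = 0.0000. V = [p*·1.0000 + (1−p*)·1.0000]/1.24 = 0.8065. B = V − Δ·S = 0.8065.
(3,1): S=33.4620. Δ = (V_up−V_dn)/(S_up−S_dn) = (1.0000−1.0000)/(44.1698−21.7503) = 0.0000. V = [p*·1.0000 + (1−p*)·1.0000]/1.24 = 0.8065. B = V − Δ·S = 0.8065.
(3,2): S=67.9536. Δ = (V_up−V_dn)/(S_up−S_dn) = (0.0000−1.0000)/(89.6988−44.1698) = -0.0220. V = [p*·0.0000 + (1−p*)·1.0000]/1.24 = 0.0963. B = V − Δ·S = 1.5888.
(3,3): S=137.9981. Δ = (V_up−V_dn)/(S_up−S_dn) = (0.0000−0.0000)/(182.1575−89.6988) = 0.0000. V = [p*·0.0000 + (1−p*)·0.0000]/1.24 = 0.0000. B = V − Δ·S = 0.0000.
(2,0): S=25.3500. Δ = (V_up−V_dn)/(S_up−S_dn) = (0.8065−0.8065)/(33.4620−16.4775) = 0.0000. V = [p*·0.8065 + (1−p*)·0.8065]/1.24 = 0.6504. B = V − Δ·S = 0.6504.
(2,1): S=51.4800. Δ = (V_up−V_dn)/(S_up−S_dn) = (0.0963−0.8065)/(67.9536−33.4620) = -0.0206. V = [p*·0.0963 + (1−p*)·0.8065]/1.24 = 0.1460. B = V − Δ·S = 1.2060.
(2,2): S=104.5440. Δ = (V_up−V_dn)/(S_up−S_dn) = (0.0000−0.0963)/(137.9981−67.9536) = -0.0014. V = [p*·0.0000 + (1−p*)·0.0963]/1.24 = 0.0093. B = V − Δ·S = 0.1530.
(1,0): S=39.0000. Δ = (V_up−V_dn)/(S_up−S_dn) = (0.1460−0.6504)/(51.4800−25.3500) = -0.0193. V = [p*·0.1460 + (1−p*)·0.6504]/1.24 = 0.1663. B = V − Δ·S = 0.9191.
(1,1): S=79.2000. Δ = (V_up−V_dn)/(S_up−S_dn) = (0.0093−0.1460)/(104.5440−51.4800) = -0.0026. V = [p*·0.0093 + (1−p*)·0.1460]/1.24 = 0.0206. B = V − Δ·S = 0.2248.
(0,0): S=60.0000. Δ = (V_up−V_dn)/(S_up−S_dn) = (0.0206−0.1663)/(79.2000−39.0000) = -0.0036. V = [p*·0.0206 + (1−p*)·0.1663]/1.24 = 0.0307. B = V − Δ·S = 0.2481.
Root portfolio cost Δ·60+B reproduces V0=0.0307.

(0,0): Delta=-0.0036 Bond=0.2481
(1,0): Delta=-0.0193 Bond=0.9191
(1,1): Delta=-0.0026 Bond=0.2248
(2,0): Delta=0.0000 Bond=0.6504
(2,1): Delta=-0.0206 Bond=1.2060
(2,2): Delta=-0.0014 Bond=0.1530
(3,0): Delta=0.0000 Bond=0.8065
(3,1): Delta=0.0000 Bond=0.8065
(3,2): Delta=-0.0220 Bond=1.5888
(3,3): Delta=0.0000 Bond=0.0000
V0=0.0307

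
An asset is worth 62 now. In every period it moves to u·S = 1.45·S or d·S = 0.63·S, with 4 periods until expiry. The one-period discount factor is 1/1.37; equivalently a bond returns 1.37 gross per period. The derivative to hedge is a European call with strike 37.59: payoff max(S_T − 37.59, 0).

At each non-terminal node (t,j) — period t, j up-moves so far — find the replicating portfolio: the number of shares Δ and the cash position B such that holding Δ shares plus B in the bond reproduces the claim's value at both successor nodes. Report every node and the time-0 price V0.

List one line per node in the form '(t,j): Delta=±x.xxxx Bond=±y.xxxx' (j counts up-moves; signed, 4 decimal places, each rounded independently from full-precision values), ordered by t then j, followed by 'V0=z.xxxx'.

(0,0): Delta=0.9969 Bond=-10.4653
(1,0): Delta=0.9537 Bond=-12.6498
(1,1): Delta=0.9990 Bond=-14.5199
(2,0): Delta=0.4619 Bond=-5.2263
(2,1): Delta=0.9768 Bond=-18.6388
(2,2): Delta=1.0000 Bond=-20.0277
(3,0): Delta=0.0000 Bond=0.0000
(3,1): Delta=0.4835 Bond=-7.9341
(3,2): Delta=1.0000 Bond=-27.4380
(3,3): Delta=1.0000 Bond=-27.4380
V0=51.3445

Under the risk-neutral measure, an up-move has probability p* = (R−d)/(u−d) = 0.9024 and values discount at R = 1.37.
At expiry t=4: V(4,0)=0.0000, V(4,1)=0.0000, V(4,2)=14.1479, V(4,3)=81.4893, V(4,4)=236.4814
  t=3,j=0: stock 15.5029 → up 22.4792 (V=0.0000), down 9.7668 (V=0.0000). Price 0.0000; hedge Δ=0.0000, bond B=0.0000.
  t=3,j=1: stock 35.6813 → up 51.7379 (V=14.1479), down 22.4792 (V=0.0000). Price 9.3194; hedge Δ=0.4835, bond B=-7.9341.
  t=3,j=2: stock 82.1236 → up 119.0793 (V=81.4893), down 51.7379 (V=14.1479). Price 54.6857; hedge Δ=1.0000, bond B=-27.4380.
  t=3,j=3: stock 189.0147 → up 274.0714 (V=236.4814), down 119.0793 (V=81.4893). Price 161.5768; hedge Δ=1.0000, bond B=-27.4380.
  t=2,j=0: stock 24.6078 → up 35.6813 (V=9.3194), down 15.5029 (V=0.0000). Price 6.1388; hedge Δ=0.4619, bond B=-5.2263.
  t=2,j=1: stock 56.6370 → up 82.1236 (V=54.6857), down 35.6813 (V=9.3194). Price 36.6859; hedge Δ=0.9768, bond B=-18.6388.
  t=2,j=2: stock 130.3550 → up 189.0147 (V=161.5768), down 82.1236 (V=54.6857). Price 110.3273; hedge Δ=1.0000, bond B=-20.0277.
  t=1,j=0: stock 39.0600 → up 56.6370 (V=36.6859), down 24.6078 (V=6.1388). Price 24.6027; hedge Δ=0.9537, bond B=-12.6498.
  t=1,j=1: stock 89.9000 → up 130.3550 (V=110.3273), down 56.6370 (V=36.6859). Price 75.2867; hedge Δ=0.9990, bond B=-14.5199.
  t=0,j=0: stock 62.0000 → up 89.9000 (V=75.2867), down 39.0600 (V=24.6027). Price 51.3445; hedge Δ=0.9969, bond B=-10.4653.
Each (Δ,B) replicates both successor values, so the strategy is self-financing and V0 is arbitrage-free.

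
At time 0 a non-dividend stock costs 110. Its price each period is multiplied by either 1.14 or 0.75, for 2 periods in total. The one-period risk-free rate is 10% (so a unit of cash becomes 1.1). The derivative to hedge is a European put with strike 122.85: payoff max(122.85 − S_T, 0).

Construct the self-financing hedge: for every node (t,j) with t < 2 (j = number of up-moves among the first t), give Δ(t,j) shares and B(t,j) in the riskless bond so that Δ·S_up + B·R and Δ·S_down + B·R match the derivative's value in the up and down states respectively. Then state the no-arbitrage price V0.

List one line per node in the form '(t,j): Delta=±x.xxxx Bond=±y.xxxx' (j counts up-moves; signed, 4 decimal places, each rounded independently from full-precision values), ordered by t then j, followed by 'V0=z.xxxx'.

Risk-neutral probability p* = (R−d)/(u−d) = (1.1−0.75)/(1.14−0.75) = 0.8974.
Terminal values V(2,·): V(2,0)=60.9750, V(2,1)=28.8000, V(2,2)=0.0000
Node (1,0) S=82.5000: V=(p*·28.8000+(1−p*)·60.9750)/1.1=29.1818; Δ=(28.8000−60.9750)/(94.0500−61.8750)=-1.0000; B=V−Δ·S=111.6818
Node (1,1) S=125.4000: V=(p*·0.0000+(1−p*)·28.8000)/1.1=2.6853; Δ=(0.0000−28.8000)/(142.9560−94.0500)=-0.5889; B=V−Δ·S=76.5315
Node (0,0) S=110.0000: V=(p*·2.6853+(1−p*)·29.1818)/1.1=4.9117; Δ=(2.6853−29.1818)/(125.4000−82.5000)=-0.6176; B=V−Δ·S=72.8515
Each (Δ,B) replicates both successor values, so the strategy is self-financing and V0 is arbitrage-free.

(0,0): Delta=-0.6176 Bond=72.8515
(1,0): Delta=-1.0000 Bond=111.6818
(1,1): Delta=-0.5889 Bond=76.5315
V0=4.9117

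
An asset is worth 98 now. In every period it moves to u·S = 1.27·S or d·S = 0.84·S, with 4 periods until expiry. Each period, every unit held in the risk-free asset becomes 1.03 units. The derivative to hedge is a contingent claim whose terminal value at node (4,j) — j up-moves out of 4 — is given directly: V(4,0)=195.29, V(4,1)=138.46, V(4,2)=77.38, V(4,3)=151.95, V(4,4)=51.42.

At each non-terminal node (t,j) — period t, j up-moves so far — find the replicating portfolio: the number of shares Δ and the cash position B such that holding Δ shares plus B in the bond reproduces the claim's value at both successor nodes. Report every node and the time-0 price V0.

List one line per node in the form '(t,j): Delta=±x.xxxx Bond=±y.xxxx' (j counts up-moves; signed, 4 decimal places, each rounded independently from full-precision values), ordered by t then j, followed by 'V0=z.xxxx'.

(0,0): Delta=-0.4213 Bond=148.7607
(1,0): Delta=-0.8860 Bond=191.4789
(1,1): Delta=-0.0330 Bond=104.9010
(2,0): Delta=-1.9169 Bond=268.5119
(2,1): Delta=-0.0247 Bond=107.1744
(2,2): Delta=-0.0400 Bond=109.1515
(3,0): Delta=-2.2753 Bond=297.3852
(3,1): Delta=-1.6175 Bond=250.2709
(3,2): Delta=1.3061 Bond=-66.3026
(3,3): Delta=-1.1646 Bond=338.1885
V0=107.4763

Under the risk-neutral measure, an up-move has probability p* = (R−d)/(u−d) = 0.4419 and values discount at R = 1.03.
At expiry t=4: V(4,0)=195.2900, V(4,1)=138.4600, V(4,2)=77.3800, V(4,3)=151.9500, V(4,4)=51.4200
  t=3,j=0: stock 58.0850 → up 73.7679 (V=138.4600), down 48.7914 (V=195.2900). Price 165.2224; hedge Δ=-2.2753, bond B=297.3852.
  t=3,j=1: stock 87.8190 → up 111.5301 (V=77.3800), down 73.7679 (V=138.4600). Price 108.2244; hedge Δ=-1.6175, bond B=250.2709.
  t=3,j=2: stock 132.7739 → up 168.6229 (V=151.9500), down 111.5301 (V=77.3800). Price 107.1161; hedge Δ=1.3061, bond B=-66.3026.
  t=3,j=3: stock 200.7415 → up 254.9417 (V=51.4200), down 168.6229 (V=151.9500). Price 104.3978; hedge Δ=-1.1646, bond B=338.1885.
  t=2,j=0: stock 69.1488 → up 87.8190 (V=108.2244), down 58.0850 (V=165.2224). Price 135.9585; hedge Δ=-1.9169, bond B=268.5119.
  t=2,j=1: stock 104.5464 → up 132.7739 (V=107.1161), down 87.8190 (V=108.2244). Price 104.5968; hedge Δ=-0.0247, bond B=107.1744.
  t=2,j=2: stock 158.0642 → up 200.7415 (V=104.3978), down 132.7739 (V=107.1161). Price 102.8301; hedge Δ=-0.0400, bond B=109.1515.
  t=1,j=0: stock 82.3200 → up 104.5464 (V=104.5968), down 69.1488 (V=135.9585). Price 118.5447; hedge Δ=-0.8860, bond B=191.4789.
  t=1,j=1: stock 124.4600 → up 158.0642 (V=102.8301), down 104.5464 (V=104.5968). Price 100.7924; hedge Δ=-0.0330, bond B=104.9010.
  t=0,j=0: stock 98.0000 → up 124.4600 (V=100.7924), down 82.3200 (V=118.5447). Price 107.4763; hedge Δ=-0.4213, bond B=148.7607.
Each (Δ,B) replicates both successor values, so the strategy is self-financing and V0 is arbitrage-free.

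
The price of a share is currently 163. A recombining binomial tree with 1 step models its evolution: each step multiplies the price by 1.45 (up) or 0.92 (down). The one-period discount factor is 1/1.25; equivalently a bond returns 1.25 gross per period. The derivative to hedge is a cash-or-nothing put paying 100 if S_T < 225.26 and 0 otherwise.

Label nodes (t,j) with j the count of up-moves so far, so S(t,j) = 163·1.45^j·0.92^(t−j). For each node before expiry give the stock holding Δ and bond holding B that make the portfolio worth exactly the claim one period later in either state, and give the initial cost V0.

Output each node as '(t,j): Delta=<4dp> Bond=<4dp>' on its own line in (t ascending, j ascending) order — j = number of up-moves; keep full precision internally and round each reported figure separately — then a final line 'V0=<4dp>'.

(0,0): Delta=-1.1575 Bond=218.8679
V0=30.1887

Risk-neutral probability p* = (R−d)/(u−d) = (1.25−0.92)/(1.45−0.92) = 0.6226.
Terminal payoffs: V(1,0)=100.0000, V(1,1)=0.0000
  t=0,j=0: stock 163.0000 → up 236.3500 (V=0.0000), down 149.9600 (V=100.0000). Price 30.1887; hedge Δ=-1.1575, bond B=218.8679.
Self-financing check: at every node Δ·S+B equals the discounted successor values.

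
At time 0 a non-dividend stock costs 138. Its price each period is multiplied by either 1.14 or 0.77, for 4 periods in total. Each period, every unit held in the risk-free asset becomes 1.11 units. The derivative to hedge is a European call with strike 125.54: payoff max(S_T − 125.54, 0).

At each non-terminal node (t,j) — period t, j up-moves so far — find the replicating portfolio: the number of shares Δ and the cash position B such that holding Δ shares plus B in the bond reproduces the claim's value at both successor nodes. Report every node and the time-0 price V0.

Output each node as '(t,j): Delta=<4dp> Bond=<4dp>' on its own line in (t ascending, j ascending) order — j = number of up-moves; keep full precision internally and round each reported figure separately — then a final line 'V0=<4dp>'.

(0,0): Delta=0.9344 Bond=-73.1476
(1,0): Delta=0.5559 Bond=-40.9745
(1,1): Delta=0.9569 Bond=-84.7425
(2,0): Delta=0.0000 Bond=0.0000
(2,1): Delta=0.5890 Bond=-49.4948
(2,2): Delta=0.9789 Bond=-97.9968
(3,0): Delta=0.0000 Bond=0.0000
(3,1): Delta=0.0000 Bond=0.0000
(3,2): Delta=0.6241 Bond=-59.7868
(3,3): Delta=1.0000 Bond=-113.0991
V0=55.7958

The replicating-portfolio and risk-neutral prices coincide; use p* = (1.11−0.77)/(1.14−0.77) = 0.9189 for the latter.
At expiry t=4: V(4,0)=0.0000, V(4,1)=0.0000, V(4,2)=0.0000, V(4,3)=31.8889, V(4,4)=107.5365
  t=3,j=0: stock 63.0016 → up 71.8218 (V=0.0000), down 48.5112 (V=0.0000). Price 0.0000; hedge Δ=0.0000, bond B=0.0000.
  t=3,j=1: stock 93.2750 → up 106.3335 (V=0.0000), down 71.8218 (V=0.0000). Price 0.0000; hedge Δ=0.0000, bond B=0.0000.
  t=3,j=2: stock 138.0955 → up 157.4289 (V=31.8889), down 106.3335 (V=0.0000). Price 26.3994; hedge Δ=0.6241, bond B=-59.7868.
  t=3,j=3: stock 204.4531 → up 233.0765 (V=107.5365), down 157.4289 (V=31.8889). Price 91.3540; hedge Δ=1.0000, bond B=-113.0991.
  t=2,j=0: stock 81.8202 → up 93.2750 (V=0.0000), down 63.0016 (V=0.0000). Price 0.0000; hedge Δ=0.0000, bond B=0.0000.
  t=2,j=1: stock 121.1364 → up 138.0955 (V=26.3994), down 93.2750 (V=0.0000). Price 21.8548; hedge Δ=0.5890, bond B=-49.4948.
  t=2,j=2: stock 179.3448 → up 204.4531 (V=91.3540), down 138.0955 (V=26.3994). Price 77.5562; hedge Δ=0.9789, bond B=-97.9968.
  t=1,j=0: stock 106.2600 → up 121.1364 (V=21.8548), down 81.8202 (V=0.0000). Price 18.0926; hedge Δ=0.5559, bond B=-40.9745.
  t=1,j=1: stock 157.3200 → up 179.3448 (V=77.5562), down 121.1364 (V=21.8548). Price 65.8017; hedge Δ=0.9569, bond B=-84.7425.
  t=0,j=0: stock 138.0000 → up 157.3200 (V=65.8017), down 106.2600 (V=18.0926). Price 55.7958; hedge Δ=0.9344, bond B=-73.1476.
The time-0 hedge costs 55.7958, which is the no-arbitrage price.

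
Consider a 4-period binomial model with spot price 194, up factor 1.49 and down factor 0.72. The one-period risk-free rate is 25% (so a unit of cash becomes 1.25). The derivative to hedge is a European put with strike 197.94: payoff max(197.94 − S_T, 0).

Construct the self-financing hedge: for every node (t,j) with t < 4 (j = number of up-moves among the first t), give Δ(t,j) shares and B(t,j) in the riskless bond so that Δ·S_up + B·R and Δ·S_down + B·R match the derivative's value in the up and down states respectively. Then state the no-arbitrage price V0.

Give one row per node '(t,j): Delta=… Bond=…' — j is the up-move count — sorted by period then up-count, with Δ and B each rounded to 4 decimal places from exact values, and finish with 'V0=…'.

(0,0): Delta=-0.0677 Bond=16.7730
(1,0): Delta=-0.2621 Bond=48.1263
(1,1): Delta=-0.0252 Bond=8.6673
(2,0): Delta=-0.8199 Bond=116.2459
(2,1): Delta=-0.1401 Bond=34.7596
(2,2): Delta=0.0000 Bond=0.0000
(3,0): Delta=-1.0000 Bond=158.3520
(3,1): Delta=-0.7804 Bond=139.4004
(3,2): Delta=0.0000 Bond=0.0000
(3,3): Delta=0.0000 Bond=0.0000
V0=3.6387

No-arbitrage ⇒ martingale measure with p* = (R−d)/(u−d) = 0.6883.
Payoff layer (t=4): V(4,0)=145.8047, V(4,1)=90.0489, V(4,2)=0.0000, V(4,3)=0.0000, V(4,4)=0.0000
  t=3,j=0: stock 72.4101 → up 107.8911 (V=90.0489), down 52.1353 (V=145.8047). Price 85.9419; hedge Δ=-1.0000, bond B=158.3520.
  t=3,j=1: stock 149.8487 → up 223.2746 (V=0.0000), down 107.8911 (V=90.0489). Price 22.4538; hedge Δ=-0.7804, bond B=139.4004.
  t=3,j=2: stock 310.1036 → up 462.0543 (V=0.0000), down 223.2746 (V=0.0000). Price 0.0000; hedge Δ=0.0000, bond B=0.0000.
  t=3,j=3: stock 641.7421 → up 956.1957 (V=0.0000), down 462.0543 (V=0.0000). Price 0.0000; hedge Δ=0.0000, bond B=0.0000.
  t=2,j=0: stock 100.5696 → up 149.8487 (V=22.4538), down 72.4101 (V=85.9419). Price 33.7938; hedge Δ=-0.8199, bond B=116.2459.
  t=2,j=1: stock 208.1232 → up 310.1036 (V=0.0000), down 149.8487 (V=22.4538). Price 5.5989; hedge Δ=-0.1401, bond B=34.7596.
  t=2,j=2: stock 430.6994 → up 641.7421 (V=0.0000), down 310.1036 (V=0.0000). Price 0.0000; hedge Δ=0.0000, bond B=0.0000.
  t=1,j=0: stock 139.6800 → up 208.1232 (V=5.5989), down 100.5696 (V=33.7938). Price 11.5095; hedge Δ=-0.2621, bond B=48.1263.
  t=1,j=1: stock 289.0600 → up 430.6994 (V=0.0000), down 208.1232 (V=5.5989). Price 1.3961; hedge Δ=-0.0252, bond B=8.6673.
  t=0,j=0: stock 194.0000 → up 289.0600 (V=1.3961), down 139.6800 (V=11.5095). Price 3.6387; hedge Δ=-0.0677, bond B=16.7730.
Each (Δ,B) replicates both successor values, so the strategy is self-financing and V0 is arbitrage-free.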